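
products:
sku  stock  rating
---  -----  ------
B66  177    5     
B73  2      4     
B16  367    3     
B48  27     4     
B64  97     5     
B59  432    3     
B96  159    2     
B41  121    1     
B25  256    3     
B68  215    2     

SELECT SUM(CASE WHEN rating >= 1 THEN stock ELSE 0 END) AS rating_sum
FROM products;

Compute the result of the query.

sku=B66: ✓ → 177
sku=B73: ✓ → 2
sku=B16: ✓ → 367
sku=B48: ✓ → 27
sku=B64: ✓ → 97
sku=B59: ✓ → 432
sku=B96: ✓ → 159
sku=B41: ✓ → 121
sku=B25: ✓ → 256
sku=B68: ✓ → 215
rating_sum = 177 + 2 + 367 + 27 + 97 + 432 + 159 + 121 + 256 + 215 = 1853

1853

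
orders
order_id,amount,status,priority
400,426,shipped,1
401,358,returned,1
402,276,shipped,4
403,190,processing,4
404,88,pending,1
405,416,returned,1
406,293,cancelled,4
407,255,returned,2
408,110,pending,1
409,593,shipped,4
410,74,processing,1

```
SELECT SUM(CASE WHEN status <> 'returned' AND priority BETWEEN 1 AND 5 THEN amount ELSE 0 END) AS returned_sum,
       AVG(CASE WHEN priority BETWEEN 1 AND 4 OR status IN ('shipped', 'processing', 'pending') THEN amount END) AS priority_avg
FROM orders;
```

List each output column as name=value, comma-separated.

returned_sum=2050, priority_avg=279.9090909091

[returned_sum: status <> 'returned' AND priority BETWEEN 1 AND 5]
order_id=400: ✓ → 426
order_id=401: ✗
order_id=402: ✓ → 276
order_id=403: ✓ → 190
order_id=404: ✓ → 88
order_id=405: ✗
order_id=406: ✓ → 293
order_id=407: ✗
order_id=408: ✓ → 110
order_id=409: ✓ → 593
order_id=410: ✓ → 74
returned_sum = 426 + 276 + 190 + 88 + 293 + 110 + 593 + 74 = 2050
—
[priority_avg: priority BETWEEN 1 AND 4 OR status IN ('shipped', 'processing', 'pending')]
order_id=400: ✓ → 426
order_id=401: ✓ → 358
order_id=402: ✓ → 276
order_id=403: ✓ → 190
order_id=404: ✓ → 88
order_id=405: ✓ → 416
order_id=406: ✓ → 293
order_id=407: ✓ → 255
order_id=408: ✓ → 110
order_id=409: ✓ → 593
order_id=410: ✓ → 74
priority_avg = (426 + 358 + 276 + 190 + 88 + 416 + 293 + 255 + 110 + 593 + 74) / 11 = 279.9090909091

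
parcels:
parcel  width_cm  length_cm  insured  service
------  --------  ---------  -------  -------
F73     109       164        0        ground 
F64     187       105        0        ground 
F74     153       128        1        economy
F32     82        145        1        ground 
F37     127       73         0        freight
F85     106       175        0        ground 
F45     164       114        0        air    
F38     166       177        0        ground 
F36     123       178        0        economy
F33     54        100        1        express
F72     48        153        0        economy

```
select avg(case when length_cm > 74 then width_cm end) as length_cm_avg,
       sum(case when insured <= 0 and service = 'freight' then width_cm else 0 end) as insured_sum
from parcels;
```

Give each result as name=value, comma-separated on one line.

[length_cm_avg: length_cm > 74]
parcel=F73: ✓ → 109
parcel=F64: ✓ → 187
parcel=F74: ✓ → 153
parcel=F32: ✓ → 82
parcel=F37: ✗
parcel=F85: ✓ → 106
parcel=F45: ✓ → 164
parcel=F38: ✓ → 166
parcel=F36: ✓ → 123
parcel=F33: ✓ → 54
parcel=F72: ✓ → 48
length_cm_avg = (109 + 187 + 153 + 82 + 106 + 164 + 166 + 123 + 54 + 48) / 10 = 119.2
—
[insured_sum: insured <= 0 and service = 'freight']
parcel=F73: ✗
parcel=F64: ✗
parcel=F74: ✗
parcel=F32: ✗
parcel=F37: ✓ → 127
parcel=F85: ✗
parcel=F45: ✗
parcel=F38: ✗
parcel=F36: ✗
parcel=F33: ✗
parcel=F72: ✗
insured_sum = 127

length_cm_avg=119.2, insured_sum=127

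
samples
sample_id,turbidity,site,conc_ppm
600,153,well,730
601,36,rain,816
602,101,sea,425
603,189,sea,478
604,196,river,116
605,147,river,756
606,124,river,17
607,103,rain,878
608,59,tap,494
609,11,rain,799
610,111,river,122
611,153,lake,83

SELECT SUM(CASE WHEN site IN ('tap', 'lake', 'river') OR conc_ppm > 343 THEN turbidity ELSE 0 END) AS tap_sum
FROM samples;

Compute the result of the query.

sample_id=600: ✓ → 153
sample_id=601: ✓ → 36
sample_id=602: ✓ → 101
sample_id=603: ✓ → 189
sample_id=604: ✓ → 196
sample_id=605: ✓ → 147
sample_id=606: ✓ → 124
sample_id=607: ✓ → 103
sample_id=608: ✓ → 59
sample_id=609: ✓ → 11
sample_id=610: ✓ → 111
sample_id=611: ✓ → 153
tap_sum = 153 + 36 + 101 + 189 + 196 + 147 + 124 + 103 + 59 + 11 + 111 + 153 = 1383

1383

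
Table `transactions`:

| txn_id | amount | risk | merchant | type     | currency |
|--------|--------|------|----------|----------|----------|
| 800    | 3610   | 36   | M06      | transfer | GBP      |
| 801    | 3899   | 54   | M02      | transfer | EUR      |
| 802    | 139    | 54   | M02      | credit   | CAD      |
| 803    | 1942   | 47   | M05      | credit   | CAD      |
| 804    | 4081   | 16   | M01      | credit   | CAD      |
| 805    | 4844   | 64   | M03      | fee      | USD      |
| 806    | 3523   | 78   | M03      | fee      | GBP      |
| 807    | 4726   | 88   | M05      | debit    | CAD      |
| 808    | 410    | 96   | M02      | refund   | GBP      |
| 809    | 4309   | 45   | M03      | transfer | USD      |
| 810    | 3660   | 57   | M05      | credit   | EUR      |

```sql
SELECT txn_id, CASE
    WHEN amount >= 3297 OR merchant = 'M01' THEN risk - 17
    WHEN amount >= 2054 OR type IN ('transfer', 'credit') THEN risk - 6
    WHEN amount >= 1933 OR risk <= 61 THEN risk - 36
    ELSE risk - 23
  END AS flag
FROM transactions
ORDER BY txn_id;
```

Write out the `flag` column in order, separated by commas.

txn_id=800: amount >= 3297 OR merchant = 'M01' → 19
txn_id=801: amount >= 3297 OR merchant = 'M01' → 37
txn_id=802: amount >= 2054 OR type IN ('transfer', 'credit') → 48
txn_id=803: amount >= 2054 OR type IN ('transfer', 'credit') → 41
txn_id=804: amount >= 3297 OR merchant = 'M01' → -1
txn_id=805: amount >= 3297 OR merchant = 'M01' → 47
txn_id=806: amount >= 3297 OR merchant = 'M01' → 61
txn_id=807: amount >= 3297 OR merchant = 'M01' → 71
txn_id=808: ELSE → 73
txn_id=809: amount >= 3297 OR merchant = 'M01' → 28
txn_id=810: amount >= 3297 OR merchant = 'M01' → 40

19, 37, 48, 41, -1, 47, 61, 71, 73, 28, 40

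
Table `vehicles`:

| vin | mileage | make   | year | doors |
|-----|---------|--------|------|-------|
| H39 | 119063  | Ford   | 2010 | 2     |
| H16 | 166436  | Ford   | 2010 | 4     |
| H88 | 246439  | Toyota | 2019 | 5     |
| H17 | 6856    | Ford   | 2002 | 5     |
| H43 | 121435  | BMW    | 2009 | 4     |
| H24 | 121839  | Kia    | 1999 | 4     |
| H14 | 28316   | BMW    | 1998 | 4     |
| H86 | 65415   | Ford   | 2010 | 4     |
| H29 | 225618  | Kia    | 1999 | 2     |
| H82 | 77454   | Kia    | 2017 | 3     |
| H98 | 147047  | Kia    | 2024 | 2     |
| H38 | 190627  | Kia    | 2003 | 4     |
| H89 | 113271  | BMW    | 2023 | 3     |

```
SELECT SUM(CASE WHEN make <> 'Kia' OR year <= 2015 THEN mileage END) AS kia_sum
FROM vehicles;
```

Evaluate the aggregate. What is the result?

1405315

vin=H39: ✓ → 119063
vin=H16: ✓ → 166436
vin=H88: ✓ → 246439
vin=H17: ✓ → 6856
vin=H43: ✓ → 121435
vin=H24: ✓ → 121839
vin=H14: ✓ → 28316
vin=H86: ✓ → 65415
vin=H29: ✓ → 225618
vin=H82: ✗
vin=H98: ✗
vin=H38: ✓ → 190627
vin=H89: ✓ → 113271
kia_sum = 119063 + 166436 + 246439 + 6856 + 121435 + 121839 + 28316 + 65415 + 225618 + 190627 + 113271 = 1405315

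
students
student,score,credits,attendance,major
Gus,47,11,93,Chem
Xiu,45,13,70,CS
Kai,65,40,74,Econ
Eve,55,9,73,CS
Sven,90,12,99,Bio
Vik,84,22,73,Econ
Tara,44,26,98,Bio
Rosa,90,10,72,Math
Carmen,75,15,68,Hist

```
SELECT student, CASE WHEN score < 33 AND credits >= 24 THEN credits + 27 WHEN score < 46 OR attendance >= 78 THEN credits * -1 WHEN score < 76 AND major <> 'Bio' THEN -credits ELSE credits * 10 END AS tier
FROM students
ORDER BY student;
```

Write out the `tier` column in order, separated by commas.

student=Carmen: score < 76 AND major <> 'Bio' → -15
student=Eve: score < 76 AND major <> 'Bio' → -9
student=Gus: score < 46 OR attendance >= 78 → -11
student=Kai: score < 76 AND major <> 'Bio' → -40
student=Rosa: ELSE → 100
student=Sven: score < 46 OR attendance >= 78 → -12
student=Tara: score < 46 OR attendance >= 78 → -26
student=Vik: ELSE → 220
student=Xiu: score < 46 OR attendance >= 78 → -13

-15, -9, -11, -40, 100, -12, -26, 220, -13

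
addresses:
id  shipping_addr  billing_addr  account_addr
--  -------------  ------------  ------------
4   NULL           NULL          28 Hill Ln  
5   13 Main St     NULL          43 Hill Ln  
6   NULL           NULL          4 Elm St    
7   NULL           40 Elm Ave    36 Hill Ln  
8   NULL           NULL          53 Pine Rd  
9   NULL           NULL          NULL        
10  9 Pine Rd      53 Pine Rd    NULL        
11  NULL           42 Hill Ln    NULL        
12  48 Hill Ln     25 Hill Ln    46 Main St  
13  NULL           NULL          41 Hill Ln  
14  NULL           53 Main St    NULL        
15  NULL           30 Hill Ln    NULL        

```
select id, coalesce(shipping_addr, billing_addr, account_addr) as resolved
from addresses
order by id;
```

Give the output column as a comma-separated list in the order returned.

28 Hill Ln, 13 Main St, 4 Elm St, 40 Elm Ave, 53 Pine Rd, NULL, 9 Pine Rd, 42 Hill Ln, 48 Hill Ln, 41 Hill Ln, 53 Main St, 30 Hill Ln

id=4: shipping_addr=NULL, billing_addr=NULL, account_addr=28 Hill Ln → 28 Hill Ln
id=5: shipping_addr=13 Main St → 13 Main St
id=6: shipping_addr=NULL, billing_addr=NULL, account_addr=4 Elm St → 4 Elm St
id=7: shipping_addr=NULL, billing_addr=40 Elm Ave → 40 Elm Ave
id=8: shipping_addr=NULL, billing_addr=NULL, account_addr=53 Pine Rd → 53 Pine Rd
id=9: shipping_addr=NULL, billing_addr=NULL, account_addr=NULL (all NULL) → NULL
id=10: shipping_addr=9 Pine Rd → 9 Pine Rd
id=11: shipping_addr=NULL, billing_addr=42 Hill Ln → 42 Hill Ln
id=12: shipping_addr=48 Hill Ln → 48 Hill Ln
id=13: shipping_addr=NULL, billing_addr=NULL, account_addr=41 Hill Ln → 41 Hill Ln
id=14: shipping_addr=NULL, billing_addr=53 Main St → 53 Main St
id=15: shipping_addr=NULL, billing_addr=30 Hill Ln → 30 Hill Ln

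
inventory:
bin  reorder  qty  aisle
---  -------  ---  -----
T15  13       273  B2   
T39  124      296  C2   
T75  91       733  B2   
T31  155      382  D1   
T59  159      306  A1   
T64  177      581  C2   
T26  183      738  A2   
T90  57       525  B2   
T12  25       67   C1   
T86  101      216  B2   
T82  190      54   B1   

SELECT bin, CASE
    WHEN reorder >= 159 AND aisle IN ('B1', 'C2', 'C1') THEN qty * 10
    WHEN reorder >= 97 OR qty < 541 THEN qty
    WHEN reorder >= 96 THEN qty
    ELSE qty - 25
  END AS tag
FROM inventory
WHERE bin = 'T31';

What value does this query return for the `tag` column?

bin = T31: reorder=155, qty=382, aisle=D1.
reorder >= 159 AND aisle IN ('B1', 'C2', 'C1') → false
reorder >= 97 OR qty < 541 → true → 382

382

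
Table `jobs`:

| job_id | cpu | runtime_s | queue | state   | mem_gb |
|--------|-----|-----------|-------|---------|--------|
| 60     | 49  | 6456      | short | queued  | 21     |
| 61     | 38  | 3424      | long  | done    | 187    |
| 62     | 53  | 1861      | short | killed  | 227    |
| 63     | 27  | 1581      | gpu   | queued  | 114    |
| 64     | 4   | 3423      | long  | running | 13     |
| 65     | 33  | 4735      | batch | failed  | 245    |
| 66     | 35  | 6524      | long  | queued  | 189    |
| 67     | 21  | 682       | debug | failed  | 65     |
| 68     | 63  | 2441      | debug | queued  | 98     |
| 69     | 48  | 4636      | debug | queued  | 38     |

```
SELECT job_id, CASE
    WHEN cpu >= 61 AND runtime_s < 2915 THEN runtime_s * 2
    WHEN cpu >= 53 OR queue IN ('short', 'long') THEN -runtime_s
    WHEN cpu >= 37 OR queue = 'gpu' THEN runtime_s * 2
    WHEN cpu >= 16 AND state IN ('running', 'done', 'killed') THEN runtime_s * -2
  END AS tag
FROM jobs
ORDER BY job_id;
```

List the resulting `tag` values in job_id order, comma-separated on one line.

-6456, -3424, -1861, 3162, -3423, NULL, -6524, NULL, 4882, 9272

job_id=60: cpu >= 53 OR queue IN ('short', 'long') → -6456
job_id=61: cpu >= 53 OR queue IN ('short', 'long') → -3424
job_id=62: cpu >= 53 OR queue IN ('short', 'long') → -1861
job_id=63: cpu >= 37 OR queue = 'gpu' → 3162
job_id=64: cpu >= 53 OR queue IN ('short', 'long') → -3423
job_id=65: (no match → NULL) → NULL
job_id=66: cpu >= 53 OR queue IN ('short', 'long') → -6524
job_id=67: (no match → NULL) → NULL
job_id=68: cpu >= 61 AND runtime_s < 2915 → 4882
job_id=69: cpu >= 37 OR queue = 'gpu' → 9272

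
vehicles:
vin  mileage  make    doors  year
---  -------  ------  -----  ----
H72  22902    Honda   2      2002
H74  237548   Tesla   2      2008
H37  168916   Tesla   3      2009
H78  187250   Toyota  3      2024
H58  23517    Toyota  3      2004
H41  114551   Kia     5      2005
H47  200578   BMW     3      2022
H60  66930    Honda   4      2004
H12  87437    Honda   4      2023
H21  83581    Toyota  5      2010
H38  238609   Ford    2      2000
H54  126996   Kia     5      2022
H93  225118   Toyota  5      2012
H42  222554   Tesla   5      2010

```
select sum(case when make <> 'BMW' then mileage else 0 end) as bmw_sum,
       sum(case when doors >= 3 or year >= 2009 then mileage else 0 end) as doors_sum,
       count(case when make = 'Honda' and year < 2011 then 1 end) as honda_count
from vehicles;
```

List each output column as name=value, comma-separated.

[bmw_sum: make <> 'BMW']
vin=H72: ✓ → 22902
vin=H74: ✓ → 237548
vin=H37: ✓ → 168916
vin=H78: ✓ → 187250
vin=H58: ✓ → 23517
vin=H41: ✓ → 114551
vin=H47: ✗
vin=H60: ✓ → 66930
vin=H12: ✓ → 87437
vin=H21: ✓ → 83581
vin=H38: ✓ → 238609
vin=H54: ✓ → 126996
vin=H93: ✓ → 225118
vin=H42: ✓ → 222554
bmw_sum = 22902 + 237548 + 168916 + 187250 + 23517 + 114551 + 66930 + 87437 + 83581 + 238609 + 126996 + 225118 + 222554 = 1805909
—
[doors_sum: doors >= 3 or year >= 2009]
vin=H72: ✗
vin=H74: ✗
vin=H37: ✓ → 168916
vin=H78: ✓ → 187250
vin=H58: ✓ → 23517
vin=H41: ✓ → 114551
vin=H47: ✓ → 200578
vin=H60: ✓ → 66930
vin=H12: ✓ → 87437
vin=H21: ✓ → 83581
vin=H38: ✗
vin=H54: ✓ → 126996
vin=H93: ✓ → 225118
vin=H42: ✓ → 222554
doors_sum = 168916 + 187250 + 23517 + 114551 + 200578 + 66930 + 87437 + 83581 + 126996 + 225118 + 222554 = 1507428
—
[honda_count: make = 'Honda' and year < 2011]
vin=H72: ✓ → 1
vin=H74: ✗
vin=H37: ✗
vin=H78: ✗
vin=H58: ✗
vin=H41: ✗
vin=H47: ✗
vin=H60: ✓ → 1
vin=H12: ✗
vin=H21: ✗
vin=H38: ✗
vin=H54: ✗
vin=H93: ✗
vin=H42: ✗
honda_count = COUNT(1, 1) = 2

bmw_sum=1805909, doors_sum=1507428, honda_count=2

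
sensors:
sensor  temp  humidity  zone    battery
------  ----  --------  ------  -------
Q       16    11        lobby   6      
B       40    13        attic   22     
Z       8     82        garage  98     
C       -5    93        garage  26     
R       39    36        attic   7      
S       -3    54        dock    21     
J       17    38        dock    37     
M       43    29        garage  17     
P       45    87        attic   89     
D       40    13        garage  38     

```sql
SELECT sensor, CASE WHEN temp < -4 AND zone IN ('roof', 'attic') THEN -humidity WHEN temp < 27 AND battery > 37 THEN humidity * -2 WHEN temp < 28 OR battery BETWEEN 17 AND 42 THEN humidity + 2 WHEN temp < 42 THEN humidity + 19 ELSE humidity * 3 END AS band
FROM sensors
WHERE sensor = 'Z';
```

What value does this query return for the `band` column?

-164

sensor = Z: temp=8, humidity=82, zone=garage, battery=98.
temp < -4 AND zone IN ('roof', 'attic') → false
temp < 27 AND battery > 37 → true → -164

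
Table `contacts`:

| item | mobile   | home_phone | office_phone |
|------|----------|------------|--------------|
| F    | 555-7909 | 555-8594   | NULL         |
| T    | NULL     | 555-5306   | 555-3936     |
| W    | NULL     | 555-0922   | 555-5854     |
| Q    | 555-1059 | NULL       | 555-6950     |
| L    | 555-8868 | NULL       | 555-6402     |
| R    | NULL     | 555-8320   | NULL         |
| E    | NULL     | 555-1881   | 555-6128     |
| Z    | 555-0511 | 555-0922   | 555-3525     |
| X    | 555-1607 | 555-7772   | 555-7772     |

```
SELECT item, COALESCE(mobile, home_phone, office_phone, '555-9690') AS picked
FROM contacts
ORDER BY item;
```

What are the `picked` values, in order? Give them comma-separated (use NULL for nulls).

555-1881, 555-7909, 555-8868, 555-1059, 555-8320, 555-5306, 555-0922, 555-1607, 555-0511

item=E: mobile=NULL, home_phone=555-1881 → 555-1881
item=F: mobile=555-7909 → 555-7909
item=L: mobile=555-8868 → 555-8868
item=Q: mobile=555-1059 → 555-1059
item=R: mobile=NULL, home_phone=555-8320 → 555-8320
item=T: mobile=NULL, home_phone=555-5306 → 555-5306
item=W: mobile=NULL, home_phone=555-0922 → 555-0922
item=X: mobile=555-1607 → 555-1607
item=Z: mobile=555-0511 → 555-0511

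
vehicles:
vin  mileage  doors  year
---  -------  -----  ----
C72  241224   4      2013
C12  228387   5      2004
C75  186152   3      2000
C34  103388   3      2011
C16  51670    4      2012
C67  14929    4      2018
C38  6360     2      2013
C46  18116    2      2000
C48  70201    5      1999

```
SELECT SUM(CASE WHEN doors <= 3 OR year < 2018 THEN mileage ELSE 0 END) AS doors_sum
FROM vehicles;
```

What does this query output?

vin=C72: ✓ → 241224
vin=C12: ✓ → 228387
vin=C75: ✓ → 186152
vin=C34: ✓ → 103388
vin=C16: ✓ → 51670
vin=C67: ✗
vin=C38: ✓ → 6360
vin=C46: ✓ → 18116
vin=C48: ✓ → 70201
doors_sum = 241224 + 228387 + 186152 + 103388 + 51670 + 6360 + 18116 + 70201 = 905498

905498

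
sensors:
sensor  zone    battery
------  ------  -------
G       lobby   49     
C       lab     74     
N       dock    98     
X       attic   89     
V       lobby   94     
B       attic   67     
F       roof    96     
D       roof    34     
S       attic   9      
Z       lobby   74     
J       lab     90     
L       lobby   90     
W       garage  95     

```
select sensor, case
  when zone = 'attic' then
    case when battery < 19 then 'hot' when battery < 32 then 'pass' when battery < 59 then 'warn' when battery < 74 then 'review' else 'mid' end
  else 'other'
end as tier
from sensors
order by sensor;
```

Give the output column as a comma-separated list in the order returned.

review, other, other, other, other, other, other, other, hot, other, other, mid, other

sensor=B: zone='attic' → inner[battery < 74] → review
sensor=C: zone='lab' → outer ELSE → other
sensor=D: zone='roof' → outer ELSE → other
sensor=F: zone='roof' → outer ELSE → other
sensor=G: zone='lobby' → outer ELSE → other
sensor=J: zone='lab' → outer ELSE → other
sensor=L: zone='lobby' → outer ELSE → other
sensor=N: zone='dock' → outer ELSE → other
sensor=S: zone='attic' → inner[battery < 19] → hot
sensor=V: zone='lobby' → outer ELSE → other
sensor=W: zone='garage' → outer ELSE → other
sensor=X: zone='attic' → inner[ELSE] → mid
sensor=Z: zone='lobby' → outer ELSE → other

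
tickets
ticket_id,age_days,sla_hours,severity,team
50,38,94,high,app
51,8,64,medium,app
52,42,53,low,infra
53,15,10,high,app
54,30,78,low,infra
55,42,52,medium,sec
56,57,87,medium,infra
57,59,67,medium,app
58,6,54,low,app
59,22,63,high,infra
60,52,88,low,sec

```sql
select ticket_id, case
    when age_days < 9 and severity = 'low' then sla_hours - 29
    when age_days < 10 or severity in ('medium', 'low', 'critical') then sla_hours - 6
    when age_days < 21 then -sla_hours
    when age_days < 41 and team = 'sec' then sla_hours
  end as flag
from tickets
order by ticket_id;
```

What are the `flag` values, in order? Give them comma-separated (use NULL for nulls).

ticket_id=50: (no match → NULL) → NULL
ticket_id=51: age_days < 10 or severity in ('medium', 'low', 'critical') → 58
ticket_id=52: age_days < 10 or severity in ('medium', 'low', 'critical') → 47
ticket_id=53: age_days < 21 → -10
ticket_id=54: age_days < 10 or severity in ('medium', 'low', 'critical') → 72
ticket_id=55: age_days < 10 or severity in ('medium', 'low', 'critical') → 46
ticket_id=56: age_days < 10 or severity in ('medium', 'low', 'critical') → 81
ticket_id=57: age_days < 10 or severity in ('medium', 'low', 'critical') → 61
ticket_id=58: age_days < 9 and severity = 'low' → 25
ticket_id=59: (no match → NULL) → NULL
ticket_id=60: age_days < 10 or severity in ('medium', 'low', 'critical') → 82

NULL, 58, 47, -10, 72, 46, 81, 61, 25, NULL, 82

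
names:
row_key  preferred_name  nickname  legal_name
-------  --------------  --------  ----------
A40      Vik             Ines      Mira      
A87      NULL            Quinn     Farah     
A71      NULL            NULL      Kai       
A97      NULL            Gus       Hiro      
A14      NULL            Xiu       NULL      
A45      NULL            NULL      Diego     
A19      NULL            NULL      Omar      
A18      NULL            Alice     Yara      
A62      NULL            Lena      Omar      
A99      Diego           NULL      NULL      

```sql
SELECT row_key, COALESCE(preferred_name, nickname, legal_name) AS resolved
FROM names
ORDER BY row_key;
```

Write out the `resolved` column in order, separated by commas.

row_key=A14: preferred_name=NULL, nickname=Xiu → Xiu
row_key=A18: preferred_name=NULL, nickname=Alice → Alice
row_key=A19: preferred_name=NULL, nickname=NULL, legal_name=Omar → Omar
row_key=A40: preferred_name=Vik → Vik
row_key=A45: preferred_name=NULL, nickname=NULL, legal_name=Diego → Diego
row_key=A62: preferred_name=NULL, nickname=Lena → Lena
row_key=A71: preferred_name=NULL, nickname=NULL, legal_name=Kai → Kai
row_key=A87: preferred_name=NULL, nickname=Quinn → Quinn
row_key=A97: preferred_name=NULL, nickname=Gus → Gus
row_key=A99: preferred_name=Diego → Diego

Xiu, Alice, Omar, Vik, Diego, Lena, Kai, Quinn, Gus, Diego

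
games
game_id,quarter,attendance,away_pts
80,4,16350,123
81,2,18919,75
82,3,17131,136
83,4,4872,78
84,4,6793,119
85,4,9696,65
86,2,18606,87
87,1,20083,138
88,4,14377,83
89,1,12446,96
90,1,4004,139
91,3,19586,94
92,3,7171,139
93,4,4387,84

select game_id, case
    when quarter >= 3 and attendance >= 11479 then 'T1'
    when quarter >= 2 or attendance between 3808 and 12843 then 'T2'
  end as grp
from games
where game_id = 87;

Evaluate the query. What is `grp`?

NULL

game_id = 87: quarter=1, attendance=20083, away_pts=138.
quarter >= 3 and attendance >= 11479 → false
quarter >= 2 or attendance between 3808 and 12843 → false
No WHEN matched and there is no ELSE, so the CASE yields NULL.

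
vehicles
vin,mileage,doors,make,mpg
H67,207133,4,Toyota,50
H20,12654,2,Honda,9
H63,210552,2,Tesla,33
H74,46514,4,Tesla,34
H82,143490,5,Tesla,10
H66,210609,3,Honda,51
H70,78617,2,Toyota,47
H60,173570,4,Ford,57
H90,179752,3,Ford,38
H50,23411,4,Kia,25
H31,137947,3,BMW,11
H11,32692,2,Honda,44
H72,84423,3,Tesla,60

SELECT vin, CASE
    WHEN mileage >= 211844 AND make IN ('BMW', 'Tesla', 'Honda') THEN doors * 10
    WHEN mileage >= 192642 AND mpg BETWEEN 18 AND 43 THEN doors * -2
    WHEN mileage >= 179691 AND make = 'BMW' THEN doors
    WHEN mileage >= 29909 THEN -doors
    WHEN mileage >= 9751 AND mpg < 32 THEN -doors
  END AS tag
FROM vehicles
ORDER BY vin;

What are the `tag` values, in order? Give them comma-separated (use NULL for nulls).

vin=H11: mileage >= 29909 → -2
vin=H20: mileage >= 9751 AND mpg < 32 → -2
vin=H31: mileage >= 29909 → -3
vin=H50: mileage >= 9751 AND mpg < 32 → -4
vin=H60: mileage >= 29909 → -4
vin=H63: mileage >= 192642 AND mpg BETWEEN 18 AND 43 → -4
vin=H66: mileage >= 29909 → -3
vin=H67: mileage >= 29909 → -4
vin=H70: mileage >= 29909 → -2
vin=H72: mileage >= 29909 → -3
vin=H74: mileage >= 29909 → -4
vin=H82: mileage >= 29909 → -5
vin=H90: mileage >= 29909 → -3

-2, -2, -3, -4, -4, -4, -3, -4, -2, -3, -4, -5, -3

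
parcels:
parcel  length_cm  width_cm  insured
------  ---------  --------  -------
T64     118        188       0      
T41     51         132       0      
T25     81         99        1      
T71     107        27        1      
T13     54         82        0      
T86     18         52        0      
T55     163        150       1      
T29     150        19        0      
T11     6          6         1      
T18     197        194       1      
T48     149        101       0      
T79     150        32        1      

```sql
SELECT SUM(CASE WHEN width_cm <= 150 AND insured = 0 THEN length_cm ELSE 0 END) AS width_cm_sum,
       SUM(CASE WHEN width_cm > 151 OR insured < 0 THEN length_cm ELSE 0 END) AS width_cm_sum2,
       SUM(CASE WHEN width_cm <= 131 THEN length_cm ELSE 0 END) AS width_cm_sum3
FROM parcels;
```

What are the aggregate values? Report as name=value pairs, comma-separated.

[width_cm_sum: width_cm <= 150 AND insured = 0]
parcel=T64: ✗
parcel=T41: ✓ → 51
parcel=T25: ✗
parcel=T71: ✗
parcel=T13: ✓ → 54
parcel=T86: ✓ → 18
parcel=T55: ✗
parcel=T29: ✓ → 150
parcel=T11: ✗
parcel=T18: ✗
parcel=T48: ✓ → 149
parcel=T79: ✗
width_cm_sum = 51 + 54 + 18 + 150 + 149 = 422
—
[width_cm_sum2: width_cm > 151 OR insured < 0]
parcel=T64: ✓ → 118
parcel=T41: ✗
parcel=T25: ✗
parcel=T71: ✗
parcel=T13: ✗
parcel=T86: ✗
parcel=T55: ✗
parcel=T29: ✗
parcel=T11: ✗
parcel=T18: ✓ → 197
parcel=T48: ✗
parcel=T79: ✗
width_cm_sum2 = 118 + 197 = 315
—
[width_cm_sum3: width_cm <= 131]
parcel=T64: ✗
parcel=T41: ✗
parcel=T25: ✓ → 81
parcel=T71: ✓ → 107
parcel=T13: ✓ → 54
parcel=T86: ✓ → 18
parcel=T55: ✗
parcel=T29: ✓ → 150
parcel=T11: ✓ → 6
parcel=T18: ✗
parcel=T48: ✓ → 149
parcel=T79: ✓ → 150
width_cm_sum3 = 81 + 107 + 54 + 18 + 150 + 6 + 149 + 150 = 715

width_cm_sum=422, width_cm_sum2=315, width_cm_sum3=715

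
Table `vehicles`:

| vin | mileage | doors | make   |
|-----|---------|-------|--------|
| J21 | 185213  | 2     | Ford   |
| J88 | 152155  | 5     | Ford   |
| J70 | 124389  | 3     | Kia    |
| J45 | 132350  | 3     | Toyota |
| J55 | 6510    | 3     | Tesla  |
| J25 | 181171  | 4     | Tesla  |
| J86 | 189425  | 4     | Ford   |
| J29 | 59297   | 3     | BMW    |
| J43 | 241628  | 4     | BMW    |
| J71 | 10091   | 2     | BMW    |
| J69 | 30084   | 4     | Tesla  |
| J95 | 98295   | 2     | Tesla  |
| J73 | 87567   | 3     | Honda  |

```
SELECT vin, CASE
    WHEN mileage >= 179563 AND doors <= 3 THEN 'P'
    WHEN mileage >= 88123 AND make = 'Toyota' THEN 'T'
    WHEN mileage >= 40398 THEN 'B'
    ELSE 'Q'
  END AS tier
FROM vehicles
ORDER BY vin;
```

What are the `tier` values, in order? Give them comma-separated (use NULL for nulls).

vin=J21: mileage >= 179563 AND doors <= 3 → P
vin=J25: mileage >= 40398 → B
vin=J29: mileage >= 40398 → B
vin=J43: mileage >= 40398 → B
vin=J45: mileage >= 88123 AND make = 'Toyota' → T
vin=J55: ELSE → Q
vin=J69: ELSE → Q
vin=J70: mileage >= 40398 → B
vin=J71: ELSE → Q
vin=J73: mileage >= 40398 → B
vin=J86: mileage >= 40398 → B
vin=J88: mileage >= 40398 → B
vin=J95: mileage >= 40398 → B

P, B, B, B, T, Q, Q, B, Q, B, B, B, B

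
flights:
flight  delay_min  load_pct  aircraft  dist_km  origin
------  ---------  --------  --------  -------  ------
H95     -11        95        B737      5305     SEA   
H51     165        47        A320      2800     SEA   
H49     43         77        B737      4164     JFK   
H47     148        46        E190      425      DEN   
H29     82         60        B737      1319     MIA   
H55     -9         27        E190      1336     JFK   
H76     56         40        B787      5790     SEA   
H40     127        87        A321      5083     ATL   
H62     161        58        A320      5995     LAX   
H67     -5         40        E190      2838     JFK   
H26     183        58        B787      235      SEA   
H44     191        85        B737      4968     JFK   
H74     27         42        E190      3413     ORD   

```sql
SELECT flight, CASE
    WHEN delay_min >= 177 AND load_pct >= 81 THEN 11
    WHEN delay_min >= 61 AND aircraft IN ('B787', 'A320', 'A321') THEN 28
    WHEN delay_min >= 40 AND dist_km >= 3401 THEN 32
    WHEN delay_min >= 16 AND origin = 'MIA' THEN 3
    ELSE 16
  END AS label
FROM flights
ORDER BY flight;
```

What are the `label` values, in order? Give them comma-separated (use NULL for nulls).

flight=H26: delay_min >= 61 AND aircraft IN ('B787', 'A320', 'A321') → 28
flight=H29: delay_min >= 16 AND origin = 'MIA' → 3
flight=H40: delay_min >= 61 AND aircraft IN ('B787', 'A320', 'A321') → 28
flight=H44: delay_min >= 177 AND load_pct >= 81 → 11
flight=H47: ELSE → 16
flight=H49: delay_min >= 40 AND dist_km >= 3401 → 32
flight=H51: delay_min >= 61 AND aircraft IN ('B787', 'A320', 'A321') → 28
flight=H55: ELSE → 16
flight=H62: delay_min >= 61 AND aircraft IN ('B787', 'A320', 'A321') → 28
flight=H67: ELSE → 16
flight=H74: ELSE → 16
flight=H76: delay_min >= 40 AND dist_km >= 3401 → 32
flight=H95: ELSE → 16

28, 3, 28, 11, 16, 32, 28, 16, 28, 16, 16, 32, 16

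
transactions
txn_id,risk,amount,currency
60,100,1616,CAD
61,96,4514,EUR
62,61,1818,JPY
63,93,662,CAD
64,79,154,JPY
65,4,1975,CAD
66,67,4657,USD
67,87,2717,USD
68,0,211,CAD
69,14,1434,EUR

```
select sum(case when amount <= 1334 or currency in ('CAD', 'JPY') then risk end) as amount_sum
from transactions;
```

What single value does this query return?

337

txn_id=60: ✓ → 100
txn_id=61: ✗
txn_id=62: ✓ → 61
txn_id=63: ✓ → 93
txn_id=64: ✓ → 79
txn_id=65: ✓ → 4
txn_id=66: ✗
txn_id=67: ✗
txn_id=68: ✓ → 0
txn_id=69: ✗
amount_sum = 100 + 61 + 93 + 79 + 4 = 337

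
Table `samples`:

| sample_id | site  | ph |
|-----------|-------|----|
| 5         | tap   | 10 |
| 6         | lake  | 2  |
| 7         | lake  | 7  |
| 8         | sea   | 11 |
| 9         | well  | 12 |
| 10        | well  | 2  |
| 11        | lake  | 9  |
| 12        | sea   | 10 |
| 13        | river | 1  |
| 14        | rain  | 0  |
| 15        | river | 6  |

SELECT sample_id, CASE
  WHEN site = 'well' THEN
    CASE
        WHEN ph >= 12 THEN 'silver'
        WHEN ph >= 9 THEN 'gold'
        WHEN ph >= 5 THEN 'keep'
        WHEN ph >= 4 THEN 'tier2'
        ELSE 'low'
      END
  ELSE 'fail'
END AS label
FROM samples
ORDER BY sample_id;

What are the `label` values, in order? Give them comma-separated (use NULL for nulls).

sample_id=5: site='tap' → outer ELSE → fail
sample_id=6: site='lake' → outer ELSE → fail
sample_id=7: site='lake' → outer ELSE → fail
sample_id=8: site='sea' → outer ELSE → fail
sample_id=9: site='well' → inner[ph >= 12] → silver
sample_id=10: site='well' → inner[ELSE] → low
sample_id=11: site='lake' → outer ELSE → fail
sample_id=12: site='sea' → outer ELSE → fail
sample_id=13: site='river' → outer ELSE → fail
sample_id=14: site='rain' → outer ELSE → fail
sample_id=15: site='river' → outer ELSE → fail

fail, fail, fail, fail, silver, low, fail, fail, fail, fail, fail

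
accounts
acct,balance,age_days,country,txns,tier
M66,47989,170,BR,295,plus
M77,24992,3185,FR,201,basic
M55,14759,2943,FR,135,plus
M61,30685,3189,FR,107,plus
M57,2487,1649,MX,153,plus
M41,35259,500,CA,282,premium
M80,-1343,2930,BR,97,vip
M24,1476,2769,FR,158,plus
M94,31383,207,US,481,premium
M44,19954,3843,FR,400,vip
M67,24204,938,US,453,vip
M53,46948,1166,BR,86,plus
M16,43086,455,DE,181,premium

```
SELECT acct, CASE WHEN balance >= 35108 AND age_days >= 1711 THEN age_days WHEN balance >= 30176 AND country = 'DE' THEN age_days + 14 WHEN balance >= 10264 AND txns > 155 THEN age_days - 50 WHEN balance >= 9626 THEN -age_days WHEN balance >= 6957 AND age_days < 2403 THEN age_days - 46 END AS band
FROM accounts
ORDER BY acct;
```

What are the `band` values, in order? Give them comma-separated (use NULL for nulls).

469, NULL, 450, 3793, -1166, -2943, NULL, -3189, 120, 888, 3135, NULL, 157

acct=M16: balance >= 30176 AND country = 'DE' → 469
acct=M24: (no match → NULL) → NULL
acct=M41: balance >= 10264 AND txns > 155 → 450
acct=M44: balance >= 10264 AND txns > 155 → 3793
acct=M53: balance >= 9626 → -1166
acct=M55: balance >= 9626 → -2943
acct=M57: (no match → NULL) → NULL
acct=M61: balance >= 9626 → -3189
acct=M66: balance >= 10264 AND txns > 155 → 120
acct=M67: balance >= 10264 AND txns > 155 → 888
acct=M77: balance >= 10264 AND txns > 155 → 3135
acct=M80: (no match → NULL) → NULL
acct=M94: balance >= 10264 AND txns > 155 → 157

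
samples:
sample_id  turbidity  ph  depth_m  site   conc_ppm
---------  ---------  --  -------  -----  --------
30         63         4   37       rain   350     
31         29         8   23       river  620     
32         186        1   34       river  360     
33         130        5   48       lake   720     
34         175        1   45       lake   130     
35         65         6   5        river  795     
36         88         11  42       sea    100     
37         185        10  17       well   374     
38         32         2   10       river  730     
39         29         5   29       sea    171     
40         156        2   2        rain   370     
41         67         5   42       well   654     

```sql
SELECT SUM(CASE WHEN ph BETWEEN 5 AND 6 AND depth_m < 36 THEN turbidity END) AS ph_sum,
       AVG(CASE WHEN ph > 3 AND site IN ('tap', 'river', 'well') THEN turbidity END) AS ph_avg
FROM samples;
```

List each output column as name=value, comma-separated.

ph_sum=94, ph_avg=86.5

[ph_sum: ph BETWEEN 5 AND 6 AND depth_m < 36]
sample_id=30: ✗
sample_id=31: ✗
sample_id=32: ✗
sample_id=33: ✗
sample_id=34: ✗
sample_id=35: ✓ → 65
sample_id=36: ✗
sample_id=37: ✗
sample_id=38: ✗
sample_id=39: ✓ → 29
sample_id=40: ✗
sample_id=41: ✗
ph_sum = 65 + 29 = 94
—
[ph_avg: ph > 3 AND site IN ('tap', 'river', 'well')]
sample_id=30: ✗
sample_id=31: ✓ → 29
sample_id=32: ✗
sample_id=33: ✗
sample_id=34: ✗
sample_id=35: ✓ → 65
sample_id=36: ✗
sample_id=37: ✓ → 185
sample_id=38: ✗
sample_id=39: ✗
sample_id=40: ✗
sample_id=41: ✓ → 67
ph_avg = (29 + 65 + 185 + 67) / 4 = 86.5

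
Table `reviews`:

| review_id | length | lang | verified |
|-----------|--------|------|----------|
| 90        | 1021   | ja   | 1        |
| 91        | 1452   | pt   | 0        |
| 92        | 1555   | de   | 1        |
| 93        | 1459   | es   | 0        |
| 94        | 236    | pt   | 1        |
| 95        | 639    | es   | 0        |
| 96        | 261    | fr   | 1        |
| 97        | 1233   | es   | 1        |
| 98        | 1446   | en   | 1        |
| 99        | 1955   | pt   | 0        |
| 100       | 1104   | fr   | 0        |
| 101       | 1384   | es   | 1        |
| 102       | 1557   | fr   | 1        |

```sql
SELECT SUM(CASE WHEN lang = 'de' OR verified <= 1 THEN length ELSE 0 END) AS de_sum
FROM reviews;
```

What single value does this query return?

review_id=90: ✓ → 1021
review_id=91: ✓ → 1452
review_id=92: ✓ → 1555
review_id=93: ✓ → 1459
review_id=94: ✓ → 236
review_id=95: ✓ → 639
review_id=96: ✓ → 261
review_id=97: ✓ → 1233
review_id=98: ✓ → 1446
review_id=99: ✓ → 1955
review_id=100: ✓ → 1104
review_id=101: ✓ → 1384
review_id=102: ✓ → 1557
de_sum = 1021 + 1452 + 1555 + 1459 + 236 + 639 + 261 + 1233 + 1446 + 1955 + 1104 + 1384 + 1557 = 15302

15302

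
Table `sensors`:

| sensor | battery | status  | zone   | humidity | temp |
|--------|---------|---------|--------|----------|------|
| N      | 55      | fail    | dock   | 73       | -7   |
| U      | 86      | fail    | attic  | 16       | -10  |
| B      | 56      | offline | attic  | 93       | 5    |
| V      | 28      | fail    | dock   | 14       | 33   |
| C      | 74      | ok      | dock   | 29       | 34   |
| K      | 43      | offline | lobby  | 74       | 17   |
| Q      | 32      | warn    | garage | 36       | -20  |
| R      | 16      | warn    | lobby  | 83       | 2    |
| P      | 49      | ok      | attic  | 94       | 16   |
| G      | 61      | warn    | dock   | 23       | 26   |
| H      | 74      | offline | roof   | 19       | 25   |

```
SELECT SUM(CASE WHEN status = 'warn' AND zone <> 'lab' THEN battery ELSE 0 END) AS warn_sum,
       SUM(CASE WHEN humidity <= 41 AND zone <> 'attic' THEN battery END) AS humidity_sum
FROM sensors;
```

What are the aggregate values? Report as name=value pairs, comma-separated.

warn_sum=109, humidity_sum=269

[warn_sum: status = 'warn' AND zone <> 'lab']
sensor=N: ✗
sensor=U: ✗
sensor=B: ✗
sensor=V: ✗
sensor=C: ✗
sensor=K: ✗
sensor=Q: ✓ → 32
sensor=R: ✓ → 16
sensor=P: ✗
sensor=G: ✓ → 61
sensor=H: ✗
warn_sum = 32 + 16 + 61 = 109
—
[humidity_sum: humidity <= 41 AND zone <> 'attic']
sensor=N: ✗
sensor=U: ✗
sensor=B: ✗
sensor=V: ✓ → 28
sensor=C: ✓ → 74
sensor=K: ✗
sensor=Q: ✓ → 32
sensor=R: ✗
sensor=P: ✗
sensor=G: ✓ → 61
sensor=H: ✓ → 74
humidity_sum = 28 + 74 + 32 + 61 + 74 = 269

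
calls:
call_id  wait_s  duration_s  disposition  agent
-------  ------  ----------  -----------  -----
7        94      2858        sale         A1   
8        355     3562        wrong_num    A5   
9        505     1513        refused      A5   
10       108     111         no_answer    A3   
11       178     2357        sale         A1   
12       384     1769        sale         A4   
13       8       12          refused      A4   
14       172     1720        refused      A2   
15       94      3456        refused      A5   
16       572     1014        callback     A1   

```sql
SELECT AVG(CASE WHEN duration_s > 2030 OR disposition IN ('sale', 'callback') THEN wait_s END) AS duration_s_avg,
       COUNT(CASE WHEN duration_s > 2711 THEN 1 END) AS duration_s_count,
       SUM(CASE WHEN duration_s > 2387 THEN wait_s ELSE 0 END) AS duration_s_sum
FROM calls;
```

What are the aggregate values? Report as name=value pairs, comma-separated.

duration_s_avg=279.5, duration_s_count=3, duration_s_sum=543

[duration_s_avg: duration_s > 2030 OR disposition IN ('sale', 'callback')]
call_id=7: ✓ → 94
call_id=8: ✓ → 355
call_id=9: ✗
call_id=10: ✗
call_id=11: ✓ → 178
call_id=12: ✓ → 384
call_id=13: ✗
call_id=14: ✗
call_id=15: ✓ → 94
call_id=16: ✓ → 572
duration_s_avg = (94 + 355 + 178 + 384 + 94 + 572) / 6 = 279.5
—
[duration_s_count: duration_s > 2711]
call_id=7: ✓ → 1
call_id=8: ✓ → 1
call_id=9: ✗
call_id=10: ✗
call_id=11: ✗
call_id=12: ✗
call_id=13: ✗
call_id=14: ✗
call_id=15: ✓ → 1
call_id=16: ✗
duration_s_count = COUNT(1, 1, 1) = 3
—
[duration_s_sum: duration_s > 2387]
call_id=7: ✓ → 94
call_id=8: ✓ → 355
call_id=9: ✗
call_id=10: ✗
call_id=11: ✗
call_id=12: ✗
call_id=13: ✗
call_id=14: ✗
call_id=15: ✓ → 94
call_id=16: ✗
duration_s_sum = 94 + 355 + 94 = 543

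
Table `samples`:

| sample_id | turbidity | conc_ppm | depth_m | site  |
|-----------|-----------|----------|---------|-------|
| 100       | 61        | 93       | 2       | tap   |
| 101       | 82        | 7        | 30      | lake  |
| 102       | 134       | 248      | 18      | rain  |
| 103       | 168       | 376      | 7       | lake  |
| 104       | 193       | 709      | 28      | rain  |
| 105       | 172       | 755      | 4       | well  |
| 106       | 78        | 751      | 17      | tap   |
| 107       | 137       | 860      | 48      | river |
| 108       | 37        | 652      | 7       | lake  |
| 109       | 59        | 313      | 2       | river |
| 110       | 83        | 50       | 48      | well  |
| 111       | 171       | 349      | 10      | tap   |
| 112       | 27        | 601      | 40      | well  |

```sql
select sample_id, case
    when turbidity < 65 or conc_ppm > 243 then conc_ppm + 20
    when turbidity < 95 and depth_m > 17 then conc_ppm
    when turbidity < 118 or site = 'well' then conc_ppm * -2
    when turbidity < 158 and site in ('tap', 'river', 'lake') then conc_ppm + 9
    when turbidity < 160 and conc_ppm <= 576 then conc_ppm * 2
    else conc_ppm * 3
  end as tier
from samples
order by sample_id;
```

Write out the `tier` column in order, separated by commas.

113, 7, 268, 396, 729, 775, 771, 880, 672, 333, 50, 369, 621

sample_id=100: turbidity < 65 or conc_ppm > 243 → 113
sample_id=101: turbidity < 95 and depth_m > 17 → 7
sample_id=102: turbidity < 65 or conc_ppm > 243 → 268
sample_id=103: turbidity < 65 or conc_ppm > 243 → 396
sample_id=104: turbidity < 65 or conc_ppm > 243 → 729
sample_id=105: turbidity < 65 or conc_ppm > 243 → 775
sample_id=106: turbidity < 65 or conc_ppm > 243 → 771
sample_id=107: turbidity < 65 or conc_ppm > 243 → 880
sample_id=108: turbidity < 65 or conc_ppm > 243 → 672
sample_id=109: turbidity < 65 or conc_ppm > 243 → 333
sample_id=110: turbidity < 95 and depth_m > 17 → 50
sample_id=111: turbidity < 65 or conc_ppm > 243 → 369
sample_id=112: turbidity < 65 or conc_ppm > 243 → 621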